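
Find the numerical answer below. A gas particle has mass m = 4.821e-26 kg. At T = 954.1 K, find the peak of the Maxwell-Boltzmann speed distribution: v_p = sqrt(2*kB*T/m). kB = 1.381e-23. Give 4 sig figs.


Step 1: Numerator = 2*kB*T = 2*1.381e-23*954.1 = 2.635e-20
Step 2: Ratio = 2.635e-20 / 4.821e-26 = 5.466e+05
Step 3: v_p = sqrt(5.466e+05) = 739.3 m/s

739.3


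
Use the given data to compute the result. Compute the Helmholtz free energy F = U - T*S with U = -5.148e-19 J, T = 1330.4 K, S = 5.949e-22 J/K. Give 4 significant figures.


Step 1: T*S = 1330.4 * 5.949e-22 = 7.915e-19 J
Step 2: F = U - T*S = -5.148e-19 - 7.915e-19
Step 3: F = -1.306e-18 J

-1.306e-18


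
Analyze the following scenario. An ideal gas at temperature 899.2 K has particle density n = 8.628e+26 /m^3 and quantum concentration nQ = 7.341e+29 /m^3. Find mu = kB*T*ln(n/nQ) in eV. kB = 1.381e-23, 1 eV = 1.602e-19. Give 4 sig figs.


Step 1: n/nQ = 8.628e+26/7.341e+29 = 0.001175
Step 2: ln(n/nQ) = -6.746
Step 3: mu = kB*T*ln(n/nQ) = 1.242e-20*-6.746 = -8.377e-20 J
Step 4: Convert to eV: -8.377e-20/1.602e-19 = -0.5229 eV

-0.5229


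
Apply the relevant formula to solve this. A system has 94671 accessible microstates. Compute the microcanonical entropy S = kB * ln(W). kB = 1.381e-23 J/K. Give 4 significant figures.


Step 1: ln(W) = ln(94671) = 11.46
Step 2: S = kB * ln(W) = 1.381e-23 * 11.46
Step 3: S = 1.582e-22 J/K

1.582e-22


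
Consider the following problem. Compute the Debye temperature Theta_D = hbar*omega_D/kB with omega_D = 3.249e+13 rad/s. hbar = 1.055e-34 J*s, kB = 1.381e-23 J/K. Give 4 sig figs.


Step 1: hbar*omega_D = 1.055e-34 * 3.249e+13 = 3.428e-21 J
Step 2: Theta_D = 3.428e-21 / 1.381e-23
Step 3: Theta_D = 248.2 K

248.2


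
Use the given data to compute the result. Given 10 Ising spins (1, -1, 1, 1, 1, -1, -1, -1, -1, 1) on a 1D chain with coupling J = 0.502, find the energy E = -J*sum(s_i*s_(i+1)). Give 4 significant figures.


Step 1: Nearest-neighbor products: -1, -1, 1, 1, -1, 1, 1, 1, -1
Step 2: Sum of products = 1
Step 3: E = -0.502 * 1 = -0.502

-0.502


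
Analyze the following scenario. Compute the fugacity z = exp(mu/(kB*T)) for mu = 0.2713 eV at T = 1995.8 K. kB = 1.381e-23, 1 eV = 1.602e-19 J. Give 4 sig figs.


Step 1: Convert mu to Joules: 0.2713*1.602e-19 = 4.346e-20 J
Step 2: kB*T = 1.381e-23*1995.8 = 2.756e-20 J
Step 3: mu/(kB*T) = 1.577
Step 4: z = exp(1.577) = 4.84

4.84


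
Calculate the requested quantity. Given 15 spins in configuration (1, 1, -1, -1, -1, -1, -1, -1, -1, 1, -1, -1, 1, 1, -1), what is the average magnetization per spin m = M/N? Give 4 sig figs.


Step 1: Count up spins (+1): 5, down spins (-1): 10
Step 2: Total magnetization M = 5 - 10 = -5
Step 3: m = M/N = -5/15 = -0.3333

-0.3333


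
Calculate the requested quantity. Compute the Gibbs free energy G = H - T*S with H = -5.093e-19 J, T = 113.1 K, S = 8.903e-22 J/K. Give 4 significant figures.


Step 1: T*S = 113.1 * 8.903e-22 = 1.007e-19 J
Step 2: G = H - T*S = -5.093e-19 - 1.007e-19
Step 3: G = -6.1e-19 J

-6.1e-19


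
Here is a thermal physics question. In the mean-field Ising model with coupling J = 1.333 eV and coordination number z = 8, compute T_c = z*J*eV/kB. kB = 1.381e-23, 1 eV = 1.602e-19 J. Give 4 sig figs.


Step 1: z*J = 8*1.333 = 10.66 eV
Step 2: Convert to Joules: 10.66*1.602e-19 = 1.708e-18 J
Step 3: T_c = 1.708e-18 / 1.381e-23 = 1.237e+05 K

1.237e+05


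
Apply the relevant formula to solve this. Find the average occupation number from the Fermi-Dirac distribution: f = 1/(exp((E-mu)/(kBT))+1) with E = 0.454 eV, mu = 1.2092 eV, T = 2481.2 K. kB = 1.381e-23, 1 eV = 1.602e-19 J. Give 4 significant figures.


Step 1: (E - mu) = 0.454 - 1.2092 = -0.7552 eV
Step 2: Convert: (E-mu)*eV = -1.21e-19 J
Step 3: x = (E-mu)*eV/(kB*T) = -3.531
Step 4: f = 1/(exp(-3.531)+1) = 0.9716

0.9716


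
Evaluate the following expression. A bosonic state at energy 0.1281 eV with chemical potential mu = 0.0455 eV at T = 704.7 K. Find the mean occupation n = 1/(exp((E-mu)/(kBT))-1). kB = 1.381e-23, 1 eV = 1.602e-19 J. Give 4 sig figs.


Step 1: (E - mu) = 0.0826 eV
Step 2: x = (E-mu)*eV/(kB*T) = 0.0826*1.602e-19/(1.381e-23*704.7) = 1.36
Step 3: exp(x) = 3.895
Step 4: n = 1/(exp(x)-1) = 0.3454

0.3454


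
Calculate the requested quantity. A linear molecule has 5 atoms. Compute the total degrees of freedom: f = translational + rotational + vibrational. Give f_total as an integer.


Step 1: Translational DOF = 3
Step 2: Rotational DOF (linear) = 2
Step 3: Vibrational DOF = 3*5 - 5 = 10
Step 4: Total = 3 + 2 + 10 = 15

15


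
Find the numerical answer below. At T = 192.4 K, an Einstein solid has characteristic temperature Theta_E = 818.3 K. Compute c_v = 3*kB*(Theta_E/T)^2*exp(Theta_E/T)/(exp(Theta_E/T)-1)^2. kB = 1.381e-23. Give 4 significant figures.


Step 1: x = Theta_E/T = 818.3/192.4 = 4.253
Step 2: x^2 = 18.09
Step 3: exp(x) = 70.32
Step 4: c_v = 3*1.381e-23*18.09*70.32/(70.32-1)^2 = 1.097e-23

1.097e-23


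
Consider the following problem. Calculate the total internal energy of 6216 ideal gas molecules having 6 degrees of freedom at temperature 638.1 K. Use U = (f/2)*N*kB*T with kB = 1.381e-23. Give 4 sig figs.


Step 1: f/2 = 6/2 = 3.0
Step 2: N*kB*T = 6216*1.381e-23*638.1 = 5.478e-17
Step 3: U = 3.0 * 5.478e-17 = 1.643e-16 J

1.643e-16


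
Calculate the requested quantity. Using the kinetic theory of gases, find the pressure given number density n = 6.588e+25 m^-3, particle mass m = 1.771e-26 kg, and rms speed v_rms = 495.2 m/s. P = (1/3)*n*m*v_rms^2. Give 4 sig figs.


Step 1: v_rms^2 = 495.2^2 = 2.452e+05
Step 2: n*m = 6.588e+25*1.771e-26 = 1.167
Step 3: P = (1/3)*1.167*2.452e+05 = 9.537e+04 Pa

9.537e+04


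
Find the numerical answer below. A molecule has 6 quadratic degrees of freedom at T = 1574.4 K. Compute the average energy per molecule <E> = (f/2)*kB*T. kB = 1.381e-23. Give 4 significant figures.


Step 1: f/2 = 6/2 = 3
Step 2: kB*T = 1.381e-23 * 1574.4 = 2.174e-20
Step 3: <E> = 3 * 2.174e-20 = 6.523e-20 J

6.523e-20


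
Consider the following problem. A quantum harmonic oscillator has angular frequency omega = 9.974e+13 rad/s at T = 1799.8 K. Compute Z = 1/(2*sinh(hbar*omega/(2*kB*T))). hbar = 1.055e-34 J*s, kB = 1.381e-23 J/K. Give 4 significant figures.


Step 1: Compute x = hbar*omega/(kB*T) = 1.055e-34*9.974e+13/(1.381e-23*1799.8) = 0.4234
Step 2: x/2 = 0.2117
Step 3: sinh(x/2) = 0.2133
Step 4: Z = 1/(2*0.2133) = 2.345

2.345


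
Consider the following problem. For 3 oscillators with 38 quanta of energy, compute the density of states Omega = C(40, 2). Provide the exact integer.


Step 1: Use binomial coefficient C(40, 2)
Step 2: Numerator = 40! / 38!
Step 3: Denominator = 2!
Step 4: Omega = 780

780


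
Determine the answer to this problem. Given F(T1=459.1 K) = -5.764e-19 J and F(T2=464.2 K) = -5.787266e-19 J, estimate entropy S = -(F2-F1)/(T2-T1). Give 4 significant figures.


Step 1: dF = F2 - F1 = -5.787266e-19 - (-5.764e-19) = -2.3266e-21 J
Step 2: dT = T2 - T1 = 464.2 - 459.1 = 5.1 K
Step 3: S = -dF/dT = -(-2.3266e-21)/5.1 = 4.562e-22 J/K

4.562e-22


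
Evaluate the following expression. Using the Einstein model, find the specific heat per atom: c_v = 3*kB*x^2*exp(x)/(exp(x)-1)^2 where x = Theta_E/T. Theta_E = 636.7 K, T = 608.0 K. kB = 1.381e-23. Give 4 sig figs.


Step 1: x = Theta_E/T = 636.7/608.0 = 1.047
Step 2: x^2 = 1.097
Step 3: exp(x) = 2.85
Step 4: c_v = 3*1.381e-23*1.097*2.85/(2.85-1)^2 = 3.784e-23

3.784e-23


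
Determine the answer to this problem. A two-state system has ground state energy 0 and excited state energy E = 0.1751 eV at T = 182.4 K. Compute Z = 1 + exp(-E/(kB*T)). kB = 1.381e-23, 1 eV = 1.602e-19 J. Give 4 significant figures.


Step 1: Compute beta*E = E*eV/(kB*T) = 0.1751*1.602e-19/(1.381e-23*182.4) = 11.14
Step 2: exp(-beta*E) = exp(-11.14) = 1.458e-05
Step 3: Z = 1 + 1.458e-05 = 1

1


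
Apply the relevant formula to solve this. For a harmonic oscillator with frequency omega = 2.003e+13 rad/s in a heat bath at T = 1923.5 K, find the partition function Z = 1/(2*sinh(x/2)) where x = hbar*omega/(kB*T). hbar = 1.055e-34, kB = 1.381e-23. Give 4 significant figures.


Step 1: Compute x = hbar*omega/(kB*T) = 1.055e-34*2.003e+13/(1.381e-23*1923.5) = 0.07955
Step 2: x/2 = 0.03978
Step 3: sinh(x/2) = 0.03979
Step 4: Z = 1/(2*0.03979) = 12.57

12.57


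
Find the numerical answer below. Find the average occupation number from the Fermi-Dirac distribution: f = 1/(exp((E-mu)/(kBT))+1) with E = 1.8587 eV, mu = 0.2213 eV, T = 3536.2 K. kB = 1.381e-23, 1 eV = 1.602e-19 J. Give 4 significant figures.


Step 1: (E - mu) = 1.8587 - 0.2213 = 1.637 eV
Step 2: Convert: (E-mu)*eV = 2.623e-19 J
Step 3: x = (E-mu)*eV/(kB*T) = 5.371
Step 4: f = 1/(exp(5.371)+1) = 0.004626

0.004626


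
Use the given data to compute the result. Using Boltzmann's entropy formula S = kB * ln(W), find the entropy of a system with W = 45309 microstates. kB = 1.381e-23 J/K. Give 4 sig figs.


Step 1: ln(W) = ln(45309) = 10.72
Step 2: S = kB * ln(W) = 1.381e-23 * 10.72
Step 3: S = 1.481e-22 J/K

1.481e-22


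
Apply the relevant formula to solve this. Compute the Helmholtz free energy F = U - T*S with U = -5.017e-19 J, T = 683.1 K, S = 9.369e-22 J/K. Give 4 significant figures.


Step 1: T*S = 683.1 * 9.369e-22 = 6.4e-19 J
Step 2: F = U - T*S = -5.017e-19 - 6.4e-19
Step 3: F = -1.142e-18 J

-1.142e-18


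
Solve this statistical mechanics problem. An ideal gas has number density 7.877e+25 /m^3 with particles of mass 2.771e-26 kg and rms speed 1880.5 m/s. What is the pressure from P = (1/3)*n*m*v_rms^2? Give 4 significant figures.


Step 1: v_rms^2 = 1880.5^2 = 3.536e+06
Step 2: n*m = 7.877e+25*2.771e-26 = 2.183
Step 3: P = (1/3)*2.183*3.536e+06 = 2.573e+06 Pa

2.573e+06


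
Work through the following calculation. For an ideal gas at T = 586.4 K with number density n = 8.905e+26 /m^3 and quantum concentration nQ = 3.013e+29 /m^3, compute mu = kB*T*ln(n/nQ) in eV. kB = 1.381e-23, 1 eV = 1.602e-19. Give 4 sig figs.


Step 1: n/nQ = 8.905e+26/3.013e+29 = 0.002956
Step 2: ln(n/nQ) = -5.824
Step 3: mu = kB*T*ln(n/nQ) = 8.098e-21*-5.824 = -4.716e-20 J
Step 4: Convert to eV: -4.716e-20/1.602e-19 = -0.2944 eV

-0.2944


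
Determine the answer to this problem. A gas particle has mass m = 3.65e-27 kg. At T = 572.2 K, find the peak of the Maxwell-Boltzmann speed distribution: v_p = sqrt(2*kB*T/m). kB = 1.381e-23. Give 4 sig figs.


Step 1: Numerator = 2*kB*T = 2*1.381e-23*572.2 = 1.58e-20
Step 2: Ratio = 1.58e-20 / 3.65e-27 = 4.33e+06
Step 3: v_p = sqrt(4.33e+06) = 2081 m/s

2081


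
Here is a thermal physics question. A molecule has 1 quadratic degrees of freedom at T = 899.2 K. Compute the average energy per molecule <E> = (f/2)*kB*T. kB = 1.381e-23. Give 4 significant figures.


Step 1: f/2 = 1/2 = 0.5
Step 2: kB*T = 1.381e-23 * 899.2 = 1.242e-20
Step 3: <E> = 0.5 * 1.242e-20 = 6.209e-21 J

6.209e-21


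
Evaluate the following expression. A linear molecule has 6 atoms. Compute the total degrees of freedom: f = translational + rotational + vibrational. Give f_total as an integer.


Step 1: Translational DOF = 3
Step 2: Rotational DOF (linear) = 2
Step 3: Vibrational DOF = 3*6 - 5 = 13
Step 4: Total = 3 + 2 + 13 = 18

18


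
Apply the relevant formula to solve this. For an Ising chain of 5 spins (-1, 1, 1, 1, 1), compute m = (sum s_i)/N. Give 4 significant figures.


Step 1: Count up spins (+1): 4, down spins (-1): 1
Step 2: Total magnetization M = 4 - 1 = 3
Step 3: m = M/N = 3/5 = 0.6

0.6


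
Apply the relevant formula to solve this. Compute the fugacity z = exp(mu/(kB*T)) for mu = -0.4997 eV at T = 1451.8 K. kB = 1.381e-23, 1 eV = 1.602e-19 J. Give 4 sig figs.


Step 1: Convert mu to Joules: -0.4997*1.602e-19 = -8.005e-20 J
Step 2: kB*T = 1.381e-23*1451.8 = 2.005e-20 J
Step 3: mu/(kB*T) = -3.993
Step 4: z = exp(-3.993) = 0.01845

0.01845


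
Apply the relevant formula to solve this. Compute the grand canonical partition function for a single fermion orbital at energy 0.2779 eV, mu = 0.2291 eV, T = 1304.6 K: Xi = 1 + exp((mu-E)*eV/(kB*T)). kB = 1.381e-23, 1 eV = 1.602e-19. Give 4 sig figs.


Step 1: (mu - E) = 0.2291 - 0.2779 = -0.0488 eV
Step 2: x = (mu-E)*eV/(kB*T) = -0.0488*1.602e-19/(1.381e-23*1304.6) = -0.4339
Step 3: exp(x) = 0.648
Step 4: Xi = 1 + 0.648 = 1.648

1.648


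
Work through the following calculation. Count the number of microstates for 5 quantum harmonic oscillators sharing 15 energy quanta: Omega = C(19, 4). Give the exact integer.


Step 1: Use binomial coefficient C(19, 4)
Step 2: Numerator = 19! / 15!
Step 3: Denominator = 4!
Step 4: Omega = 3876

3876


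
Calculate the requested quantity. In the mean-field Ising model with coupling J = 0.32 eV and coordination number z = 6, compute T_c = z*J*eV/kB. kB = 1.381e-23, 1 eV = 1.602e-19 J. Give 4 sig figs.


Step 1: z*J = 6*0.32 = 1.92 eV
Step 2: Convert to Joules: 1.92*1.602e-19 = 3.076e-19 J
Step 3: T_c = 3.076e-19 / 1.381e-23 = 2.227e+04 K

2.227e+04


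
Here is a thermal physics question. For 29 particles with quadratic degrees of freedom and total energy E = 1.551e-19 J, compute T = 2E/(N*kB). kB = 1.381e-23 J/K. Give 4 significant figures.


Step 1: Numerator = 2*E = 2*1.551e-19 = 3.102e-19 J
Step 2: Denominator = N*kB = 29*1.381e-23 = 4.005e-22
Step 3: T = 3.102e-19 / 4.005e-22 = 774.6 K

774.6


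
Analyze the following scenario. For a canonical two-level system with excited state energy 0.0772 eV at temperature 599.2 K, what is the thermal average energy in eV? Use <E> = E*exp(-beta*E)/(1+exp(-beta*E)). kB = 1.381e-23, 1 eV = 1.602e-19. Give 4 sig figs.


Step 1: beta*E = 0.0772*1.602e-19/(1.381e-23*599.2) = 1.495
Step 2: exp(-beta*E) = 0.2243
Step 3: <E> = 0.0772*0.2243/(1+0.2243) = 0.01415 eV

0.01415


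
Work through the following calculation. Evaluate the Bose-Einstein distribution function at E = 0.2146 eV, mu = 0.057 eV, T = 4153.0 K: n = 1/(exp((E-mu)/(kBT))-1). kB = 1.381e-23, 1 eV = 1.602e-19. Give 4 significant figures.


Step 1: (E - mu) = 0.1576 eV
Step 2: x = (E-mu)*eV/(kB*T) = 0.1576*1.602e-19/(1.381e-23*4153.0) = 0.4402
Step 3: exp(x) = 1.553
Step 4: n = 1/(exp(x)-1) = 1.808

1.808


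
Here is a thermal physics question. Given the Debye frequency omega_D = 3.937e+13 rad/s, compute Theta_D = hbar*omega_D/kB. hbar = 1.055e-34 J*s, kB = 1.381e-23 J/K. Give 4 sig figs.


Step 1: hbar*omega_D = 1.055e-34 * 3.937e+13 = 4.154e-21 J
Step 2: Theta_D = 4.154e-21 / 1.381e-23
Step 3: Theta_D = 300.8 K

300.8


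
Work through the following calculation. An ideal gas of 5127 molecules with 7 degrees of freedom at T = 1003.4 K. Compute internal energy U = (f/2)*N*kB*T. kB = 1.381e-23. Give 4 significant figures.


Step 1: f/2 = 7/2 = 3.5
Step 2: N*kB*T = 5127*1.381e-23*1003.4 = 7.104e-17
Step 3: U = 3.5 * 7.104e-17 = 2.487e-16 J

2.487e-16


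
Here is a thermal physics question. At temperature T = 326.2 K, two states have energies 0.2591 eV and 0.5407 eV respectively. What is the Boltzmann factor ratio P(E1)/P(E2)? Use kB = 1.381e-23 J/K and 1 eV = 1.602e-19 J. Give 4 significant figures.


Step 1: Compute energy difference dE = E1 - E2 = 0.2591 - 0.5407 = -0.2816 eV
Step 2: Convert to Joules: dE_J = -0.2816 * 1.602e-19 = -4.511e-20 J
Step 3: Compute exponent = -dE_J / (kB * T) = -(-4.511e-20) / (1.381e-23 * 326.2) = 10.01
Step 4: P(E1)/P(E2) = exp(10.01) = 2.234e+04

2.234e+04


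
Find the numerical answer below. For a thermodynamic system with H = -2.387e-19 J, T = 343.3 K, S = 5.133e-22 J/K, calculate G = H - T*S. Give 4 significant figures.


Step 1: T*S = 343.3 * 5.133e-22 = 1.762e-19 J
Step 2: G = H - T*S = -2.387e-19 - 1.762e-19
Step 3: G = -4.149e-19 J

-4.149e-19


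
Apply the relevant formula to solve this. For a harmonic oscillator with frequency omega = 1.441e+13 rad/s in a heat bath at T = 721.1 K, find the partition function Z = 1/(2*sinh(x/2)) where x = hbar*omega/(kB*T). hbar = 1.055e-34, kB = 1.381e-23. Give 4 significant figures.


Step 1: Compute x = hbar*omega/(kB*T) = 1.055e-34*1.441e+13/(1.381e-23*721.1) = 0.1527
Step 2: x/2 = 0.07633
Step 3: sinh(x/2) = 0.0764
Step 4: Z = 1/(2*0.0764) = 6.544

6.544


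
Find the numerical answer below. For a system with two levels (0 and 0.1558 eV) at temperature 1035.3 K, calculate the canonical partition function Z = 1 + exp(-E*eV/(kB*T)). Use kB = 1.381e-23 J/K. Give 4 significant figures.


Step 1: Compute beta*E = E*eV/(kB*T) = 0.1558*1.602e-19/(1.381e-23*1035.3) = 1.746
Step 2: exp(-beta*E) = exp(-1.746) = 0.1745
Step 3: Z = 1 + 0.1745 = 1.175

1.175


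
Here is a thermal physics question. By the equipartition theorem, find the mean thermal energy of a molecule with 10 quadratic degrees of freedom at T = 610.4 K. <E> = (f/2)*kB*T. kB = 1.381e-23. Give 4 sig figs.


Step 1: f/2 = 10/2 = 5
Step 2: kB*T = 1.381e-23 * 610.4 = 8.43e-21
Step 3: <E> = 5 * 8.43e-21 = 4.215e-20 J

4.215e-20


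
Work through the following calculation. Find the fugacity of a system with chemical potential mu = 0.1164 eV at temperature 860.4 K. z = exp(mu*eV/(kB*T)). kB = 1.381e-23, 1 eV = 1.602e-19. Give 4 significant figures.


Step 1: Convert mu to Joules: 0.1164*1.602e-19 = 1.865e-20 J
Step 2: kB*T = 1.381e-23*860.4 = 1.188e-20 J
Step 3: mu/(kB*T) = 1.569
Step 4: z = exp(1.569) = 4.804

4.804


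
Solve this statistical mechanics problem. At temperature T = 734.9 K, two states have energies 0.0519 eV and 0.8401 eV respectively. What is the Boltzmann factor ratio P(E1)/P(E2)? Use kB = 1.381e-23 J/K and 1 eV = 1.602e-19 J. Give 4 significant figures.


Step 1: Compute energy difference dE = E1 - E2 = 0.0519 - 0.8401 = -0.7882 eV
Step 2: Convert to Joules: dE_J = -0.7882 * 1.602e-19 = -1.263e-19 J
Step 3: Compute exponent = -dE_J / (kB * T) = -(-1.263e-19) / (1.381e-23 * 734.9) = 12.44
Step 4: P(E1)/P(E2) = exp(12.44) = 2.531e+05

2.531e+05


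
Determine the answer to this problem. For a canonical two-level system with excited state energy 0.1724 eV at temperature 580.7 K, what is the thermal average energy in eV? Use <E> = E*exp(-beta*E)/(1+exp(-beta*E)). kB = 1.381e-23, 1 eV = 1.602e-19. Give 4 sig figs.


Step 1: beta*E = 0.1724*1.602e-19/(1.381e-23*580.7) = 3.444
Step 2: exp(-beta*E) = 0.03194
Step 3: <E> = 0.1724*0.03194/(1+0.03194) = 0.005336 eV

0.005336


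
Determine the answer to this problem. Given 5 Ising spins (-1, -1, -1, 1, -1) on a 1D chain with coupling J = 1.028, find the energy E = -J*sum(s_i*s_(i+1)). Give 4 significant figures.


Step 1: Nearest-neighbor products: 1, 1, -1, -1
Step 2: Sum of products = 0
Step 3: E = -1.028 * 0 = 0

0


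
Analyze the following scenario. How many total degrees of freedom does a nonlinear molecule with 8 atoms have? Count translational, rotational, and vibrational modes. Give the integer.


Step 1: Translational DOF = 3
Step 2: Rotational DOF (nonlinear) = 3
Step 3: Vibrational DOF = 3*8 - 6 = 18
Step 4: Total = 3 + 3 + 18 = 24

24


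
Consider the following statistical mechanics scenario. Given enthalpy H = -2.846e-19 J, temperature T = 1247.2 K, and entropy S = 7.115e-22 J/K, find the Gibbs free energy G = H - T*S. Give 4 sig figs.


Step 1: T*S = 1247.2 * 7.115e-22 = 8.874e-19 J
Step 2: G = H - T*S = -2.846e-19 - 8.874e-19
Step 3: G = -1.172e-18 J

-1.172e-18


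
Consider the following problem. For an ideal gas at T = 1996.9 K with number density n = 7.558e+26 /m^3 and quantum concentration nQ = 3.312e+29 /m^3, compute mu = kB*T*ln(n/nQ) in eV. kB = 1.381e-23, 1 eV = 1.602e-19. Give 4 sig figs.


Step 1: n/nQ = 7.558e+26/3.312e+29 = 0.002282
Step 2: ln(n/nQ) = -6.083
Step 3: mu = kB*T*ln(n/nQ) = 2.758e-20*-6.083 = -1.677e-19 J
Step 4: Convert to eV: -1.677e-19/1.602e-19 = -1.047 eV

-1.047


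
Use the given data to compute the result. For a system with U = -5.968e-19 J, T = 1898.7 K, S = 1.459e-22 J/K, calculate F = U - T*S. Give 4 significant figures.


Step 1: T*S = 1898.7 * 1.459e-22 = 2.77e-19 J
Step 2: F = U - T*S = -5.968e-19 - 2.77e-19
Step 3: F = -8.738e-19 J

-8.738e-19


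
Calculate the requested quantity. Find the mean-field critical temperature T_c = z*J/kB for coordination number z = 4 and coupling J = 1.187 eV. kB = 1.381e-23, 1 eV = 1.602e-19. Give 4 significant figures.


Step 1: z*J = 4*1.187 = 4.748 eV
Step 2: Convert to Joules: 4.748*1.602e-19 = 7.606e-19 J
Step 3: T_c = 7.606e-19 / 1.381e-23 = 5.508e+04 K

5.508e+04


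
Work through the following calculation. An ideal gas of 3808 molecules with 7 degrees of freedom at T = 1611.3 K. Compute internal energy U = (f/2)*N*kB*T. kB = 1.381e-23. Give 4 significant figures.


Step 1: f/2 = 7/2 = 3.5
Step 2: N*kB*T = 3808*1.381e-23*1611.3 = 8.474e-17
Step 3: U = 3.5 * 8.474e-17 = 2.966e-16 J

2.966e-16


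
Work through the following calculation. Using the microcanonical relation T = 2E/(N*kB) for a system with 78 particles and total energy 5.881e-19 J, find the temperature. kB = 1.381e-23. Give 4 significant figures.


Step 1: Numerator = 2*E = 2*5.881e-19 = 1.176e-18 J
Step 2: Denominator = N*kB = 78*1.381e-23 = 1.077e-21
Step 3: T = 1.176e-18 / 1.077e-21 = 1092 K

1092


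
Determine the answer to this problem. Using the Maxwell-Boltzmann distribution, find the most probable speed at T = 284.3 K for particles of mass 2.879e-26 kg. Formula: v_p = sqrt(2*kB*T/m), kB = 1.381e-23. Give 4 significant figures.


Step 1: Numerator = 2*kB*T = 2*1.381e-23*284.3 = 7.852e-21
Step 2: Ratio = 7.852e-21 / 2.879e-26 = 2.727e+05
Step 3: v_p = sqrt(2.727e+05) = 522.3 m/s

522.3


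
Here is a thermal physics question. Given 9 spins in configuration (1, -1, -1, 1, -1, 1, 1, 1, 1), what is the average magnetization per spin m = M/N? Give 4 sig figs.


Step 1: Count up spins (+1): 6, down spins (-1): 3
Step 2: Total magnetization M = 6 - 3 = 3
Step 3: m = M/N = 3/9 = 0.3333

0.3333


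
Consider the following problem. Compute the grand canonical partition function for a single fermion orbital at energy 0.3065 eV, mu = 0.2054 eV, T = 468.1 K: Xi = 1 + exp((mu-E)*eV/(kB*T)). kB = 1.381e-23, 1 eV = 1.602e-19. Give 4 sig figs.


Step 1: (mu - E) = 0.2054 - 0.3065 = -0.1011 eV
Step 2: x = (mu-E)*eV/(kB*T) = -0.1011*1.602e-19/(1.381e-23*468.1) = -2.505
Step 3: exp(x) = 0.08164
Step 4: Xi = 1 + 0.08164 = 1.082

1.082


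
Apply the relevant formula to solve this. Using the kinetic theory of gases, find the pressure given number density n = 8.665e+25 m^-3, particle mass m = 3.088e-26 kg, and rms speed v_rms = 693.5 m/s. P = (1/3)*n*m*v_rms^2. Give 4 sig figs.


Step 1: v_rms^2 = 693.5^2 = 4.809e+05
Step 2: n*m = 8.665e+25*3.088e-26 = 2.676
Step 3: P = (1/3)*2.676*4.809e+05 = 4.29e+05 Pa

4.29e+05


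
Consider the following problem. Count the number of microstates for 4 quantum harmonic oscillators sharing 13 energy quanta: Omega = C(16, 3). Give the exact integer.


Step 1: Use binomial coefficient C(16, 3)
Step 2: Numerator = 16! / 13!
Step 3: Denominator = 3!
Step 4: Omega = 560

560


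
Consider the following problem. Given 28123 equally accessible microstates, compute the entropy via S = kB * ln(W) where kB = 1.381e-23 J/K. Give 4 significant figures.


Step 1: ln(W) = ln(28123) = 10.24
Step 2: S = kB * ln(W) = 1.381e-23 * 10.24
Step 3: S = 1.415e-22 J/K

1.415e-22


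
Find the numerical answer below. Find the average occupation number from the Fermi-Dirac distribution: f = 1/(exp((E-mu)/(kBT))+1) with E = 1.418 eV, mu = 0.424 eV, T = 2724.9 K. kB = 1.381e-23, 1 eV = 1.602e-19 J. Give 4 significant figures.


Step 1: (E - mu) = 1.418 - 0.424 = 0.994 eV
Step 2: Convert: (E-mu)*eV = 1.592e-19 J
Step 3: x = (E-mu)*eV/(kB*T) = 4.232
Step 4: f = 1/(exp(4.232)+1) = 0.01432

0.01432


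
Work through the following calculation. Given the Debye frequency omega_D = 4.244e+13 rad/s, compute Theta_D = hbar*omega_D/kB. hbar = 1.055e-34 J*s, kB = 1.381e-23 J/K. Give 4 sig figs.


Step 1: hbar*omega_D = 1.055e-34 * 4.244e+13 = 4.477e-21 J
Step 2: Theta_D = 4.477e-21 / 1.381e-23
Step 3: Theta_D = 324.2 K

324.2


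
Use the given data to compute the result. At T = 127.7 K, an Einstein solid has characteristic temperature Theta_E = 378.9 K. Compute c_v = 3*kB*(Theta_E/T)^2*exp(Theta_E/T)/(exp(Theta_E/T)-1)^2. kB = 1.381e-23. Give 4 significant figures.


Step 1: x = Theta_E/T = 378.9/127.7 = 2.967
Step 2: x^2 = 8.804
Step 3: exp(x) = 19.44
Step 4: c_v = 3*1.381e-23*8.804*19.44/(19.44-1)^2 = 2.086e-23

2.086e-23


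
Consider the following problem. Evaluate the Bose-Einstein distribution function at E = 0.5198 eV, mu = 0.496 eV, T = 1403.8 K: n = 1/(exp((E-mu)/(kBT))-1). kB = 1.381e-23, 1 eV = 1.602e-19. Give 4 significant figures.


Step 1: (E - mu) = 0.0238 eV
Step 2: x = (E-mu)*eV/(kB*T) = 0.0238*1.602e-19/(1.381e-23*1403.8) = 0.1967
Step 3: exp(x) = 1.217
Step 4: n = 1/(exp(x)-1) = 4.601

4.601


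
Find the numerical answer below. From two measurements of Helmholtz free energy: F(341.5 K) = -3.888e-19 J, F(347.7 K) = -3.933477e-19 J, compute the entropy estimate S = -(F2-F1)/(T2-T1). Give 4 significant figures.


Step 1: dF = F2 - F1 = -3.933477e-19 - (-3.888e-19) = -4.5477e-21 J
Step 2: dT = T2 - T1 = 347.7 - 341.5 = 6.2 K
Step 3: S = -dF/dT = -(-4.5477e-21)/6.2 = 7.335e-22 J/K

7.335e-22


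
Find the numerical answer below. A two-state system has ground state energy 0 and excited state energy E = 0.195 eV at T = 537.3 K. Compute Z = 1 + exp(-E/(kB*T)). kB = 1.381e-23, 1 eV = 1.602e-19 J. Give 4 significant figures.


Step 1: Compute beta*E = E*eV/(kB*T) = 0.195*1.602e-19/(1.381e-23*537.3) = 4.21
Step 2: exp(-beta*E) = exp(-4.21) = 0.01485
Step 3: Z = 1 + 0.01485 = 1.015

1.015


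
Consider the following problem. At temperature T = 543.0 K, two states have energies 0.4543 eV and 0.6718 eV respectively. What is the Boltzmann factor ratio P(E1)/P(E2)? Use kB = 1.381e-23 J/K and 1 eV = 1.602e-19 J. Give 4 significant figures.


Step 1: Compute energy difference dE = E1 - E2 = 0.4543 - 0.6718 = -0.2175 eV
Step 2: Convert to Joules: dE_J = -0.2175 * 1.602e-19 = -3.484e-20 J
Step 3: Compute exponent = -dE_J / (kB * T) = -(-3.484e-20) / (1.381e-23 * 543.0) = 4.647
Step 4: P(E1)/P(E2) = exp(4.647) = 104.2

104.2


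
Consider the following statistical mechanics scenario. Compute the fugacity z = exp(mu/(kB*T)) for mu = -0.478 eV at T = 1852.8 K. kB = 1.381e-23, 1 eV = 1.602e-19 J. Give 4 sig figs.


Step 1: Convert mu to Joules: -0.478*1.602e-19 = -7.658e-20 J
Step 2: kB*T = 1.381e-23*1852.8 = 2.559e-20 J
Step 3: mu/(kB*T) = -2.993
Step 4: z = exp(-2.993) = 0.05015

0.05015


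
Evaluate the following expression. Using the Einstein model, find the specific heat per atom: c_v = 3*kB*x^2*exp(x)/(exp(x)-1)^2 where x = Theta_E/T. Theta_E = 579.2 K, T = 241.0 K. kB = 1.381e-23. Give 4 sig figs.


Step 1: x = Theta_E/T = 579.2/241.0 = 2.403
Step 2: x^2 = 5.776
Step 3: exp(x) = 11.06
Step 4: c_v = 3*1.381e-23*5.776*11.06/(11.06-1)^2 = 2.615e-23

2.615e-23


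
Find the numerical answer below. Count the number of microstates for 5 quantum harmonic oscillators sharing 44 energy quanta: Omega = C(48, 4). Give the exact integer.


Step 1: Use binomial coefficient C(48, 4)
Step 2: Numerator = 48! / 44!
Step 3: Denominator = 4!
Step 4: Omega = 194580

194580


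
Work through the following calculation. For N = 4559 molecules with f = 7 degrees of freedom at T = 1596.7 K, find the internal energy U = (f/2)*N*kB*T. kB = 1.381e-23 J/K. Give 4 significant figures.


Step 1: f/2 = 7/2 = 3.5
Step 2: N*kB*T = 4559*1.381e-23*1596.7 = 1.005e-16
Step 3: U = 3.5 * 1.005e-16 = 3.518e-16 J

3.518e-16


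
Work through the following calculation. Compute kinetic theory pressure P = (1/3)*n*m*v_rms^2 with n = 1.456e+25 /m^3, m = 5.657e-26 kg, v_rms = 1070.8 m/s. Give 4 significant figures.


Step 1: v_rms^2 = 1070.8^2 = 1.147e+06
Step 2: n*m = 1.456e+25*5.657e-26 = 0.8237
Step 3: P = (1/3)*0.8237*1.147e+06 = 3.148e+05 Pa

3.148e+05


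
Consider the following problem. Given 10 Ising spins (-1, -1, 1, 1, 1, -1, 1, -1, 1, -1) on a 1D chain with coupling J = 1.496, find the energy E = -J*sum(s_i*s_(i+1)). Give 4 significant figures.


Step 1: Nearest-neighbor products: 1, -1, 1, 1, -1, -1, -1, -1, -1
Step 2: Sum of products = -3
Step 3: E = -1.496 * -3 = 4.488

4.488


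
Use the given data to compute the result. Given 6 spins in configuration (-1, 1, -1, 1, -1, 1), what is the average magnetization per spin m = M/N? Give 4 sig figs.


Step 1: Count up spins (+1): 3, down spins (-1): 3
Step 2: Total magnetization M = 3 - 3 = 0
Step 3: m = M/N = 0/6 = 0

0


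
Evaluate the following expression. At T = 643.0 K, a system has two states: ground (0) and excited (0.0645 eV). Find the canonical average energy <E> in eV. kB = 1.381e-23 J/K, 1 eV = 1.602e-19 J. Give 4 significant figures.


Step 1: beta*E = 0.0645*1.602e-19/(1.381e-23*643.0) = 1.164
Step 2: exp(-beta*E) = 0.3123
Step 3: <E> = 0.0645*0.3123/(1+0.3123) = 0.01535 eV

0.01535


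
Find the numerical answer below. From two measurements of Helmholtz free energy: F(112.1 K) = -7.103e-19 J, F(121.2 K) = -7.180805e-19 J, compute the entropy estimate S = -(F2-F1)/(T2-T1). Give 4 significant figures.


Step 1: dF = F2 - F1 = -7.180805e-19 - (-7.103e-19) = -7.7805e-21 J
Step 2: dT = T2 - T1 = 121.2 - 112.1 = 9.1 K
Step 3: S = -dF/dT = -(-7.7805e-21)/9.1 = 8.55e-22 J/K

8.55e-22


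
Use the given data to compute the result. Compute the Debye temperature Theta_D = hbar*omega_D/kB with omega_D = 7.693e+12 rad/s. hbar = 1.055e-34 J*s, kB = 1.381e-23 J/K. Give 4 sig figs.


Step 1: hbar*omega_D = 1.055e-34 * 7.693e+12 = 8.116e-22 J
Step 2: Theta_D = 8.116e-22 / 1.381e-23
Step 3: Theta_D = 58.77 K

58.77


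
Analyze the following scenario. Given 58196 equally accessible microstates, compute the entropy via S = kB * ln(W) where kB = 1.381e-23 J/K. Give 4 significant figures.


Step 1: ln(W) = ln(58196) = 10.97
Step 2: S = kB * ln(W) = 1.381e-23 * 10.97
Step 3: S = 1.515e-22 J/K

1.515e-22


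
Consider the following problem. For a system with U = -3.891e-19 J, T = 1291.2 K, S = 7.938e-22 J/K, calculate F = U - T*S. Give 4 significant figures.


Step 1: T*S = 1291.2 * 7.938e-22 = 1.025e-18 J
Step 2: F = U - T*S = -3.891e-19 - 1.025e-18
Step 3: F = -1.414e-18 J

-1.414e-18


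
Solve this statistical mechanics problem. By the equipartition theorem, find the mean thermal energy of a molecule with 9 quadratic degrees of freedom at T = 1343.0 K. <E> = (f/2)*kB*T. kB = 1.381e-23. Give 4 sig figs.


Step 1: f/2 = 9/2 = 4.5
Step 2: kB*T = 1.381e-23 * 1343.0 = 1.855e-20
Step 3: <E> = 4.5 * 1.855e-20 = 8.346e-20 J

8.346e-20


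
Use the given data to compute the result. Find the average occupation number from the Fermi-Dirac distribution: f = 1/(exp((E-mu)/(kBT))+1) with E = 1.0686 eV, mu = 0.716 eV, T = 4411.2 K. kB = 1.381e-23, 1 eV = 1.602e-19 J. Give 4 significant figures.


Step 1: (E - mu) = 1.0686 - 0.716 = 0.3526 eV
Step 2: Convert: (E-mu)*eV = 5.649e-20 J
Step 3: x = (E-mu)*eV/(kB*T) = 0.9272
Step 4: f = 1/(exp(0.9272)+1) = 0.2835

0.2835


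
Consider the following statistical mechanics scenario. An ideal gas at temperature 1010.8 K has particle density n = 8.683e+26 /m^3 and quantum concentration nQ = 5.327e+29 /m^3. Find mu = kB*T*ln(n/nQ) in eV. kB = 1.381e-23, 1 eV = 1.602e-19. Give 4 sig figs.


Step 1: n/nQ = 8.683e+26/5.327e+29 = 0.00163
Step 2: ln(n/nQ) = -6.419
Step 3: mu = kB*T*ln(n/nQ) = 1.396e-20*-6.419 = -8.961e-20 J
Step 4: Convert to eV: -8.961e-20/1.602e-19 = -0.5593 eV

-0.5593


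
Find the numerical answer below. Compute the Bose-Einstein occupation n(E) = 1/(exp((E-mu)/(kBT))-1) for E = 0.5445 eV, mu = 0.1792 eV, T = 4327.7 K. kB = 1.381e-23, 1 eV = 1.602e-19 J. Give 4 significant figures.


Step 1: (E - mu) = 0.3653 eV
Step 2: x = (E-mu)*eV/(kB*T) = 0.3653*1.602e-19/(1.381e-23*4327.7) = 0.9792
Step 3: exp(x) = 2.662
Step 4: n = 1/(exp(x)-1) = 0.6016

0.6016


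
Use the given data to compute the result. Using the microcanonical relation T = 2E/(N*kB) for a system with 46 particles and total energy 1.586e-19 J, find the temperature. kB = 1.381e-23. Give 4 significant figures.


Step 1: Numerator = 2*E = 2*1.586e-19 = 3.172e-19 J
Step 2: Denominator = N*kB = 46*1.381e-23 = 6.353e-22
Step 3: T = 3.172e-19 / 6.353e-22 = 499.3 K

499.3


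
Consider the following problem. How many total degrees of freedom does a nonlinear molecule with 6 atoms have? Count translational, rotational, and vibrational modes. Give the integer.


Step 1: Translational DOF = 3
Step 2: Rotational DOF (nonlinear) = 3
Step 3: Vibrational DOF = 3*6 - 6 = 12
Step 4: Total = 3 + 3 + 12 = 18

18


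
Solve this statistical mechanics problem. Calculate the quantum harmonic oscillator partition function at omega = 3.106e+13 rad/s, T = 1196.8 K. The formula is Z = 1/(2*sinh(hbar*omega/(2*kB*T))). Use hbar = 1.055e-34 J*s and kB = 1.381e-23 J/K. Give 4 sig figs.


Step 1: Compute x = hbar*omega/(kB*T) = 1.055e-34*3.106e+13/(1.381e-23*1196.8) = 0.1983
Step 2: x/2 = 0.09913
Step 3: sinh(x/2) = 0.09929
Step 4: Z = 1/(2*0.09929) = 5.036

5.036


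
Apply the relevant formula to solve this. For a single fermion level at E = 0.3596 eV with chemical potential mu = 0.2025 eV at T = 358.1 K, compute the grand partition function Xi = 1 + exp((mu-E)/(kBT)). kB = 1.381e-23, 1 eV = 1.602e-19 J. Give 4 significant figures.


Step 1: (mu - E) = 0.2025 - 0.3596 = -0.1571 eV
Step 2: x = (mu-E)*eV/(kB*T) = -0.1571*1.602e-19/(1.381e-23*358.1) = -5.089
Step 3: exp(x) = 0.006164
Step 4: Xi = 1 + 0.006164 = 1.006

1.006


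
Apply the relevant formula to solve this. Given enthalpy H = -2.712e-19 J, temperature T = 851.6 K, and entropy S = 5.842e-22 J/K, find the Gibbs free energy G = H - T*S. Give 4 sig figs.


Step 1: T*S = 851.6 * 5.842e-22 = 4.975e-19 J
Step 2: G = H - T*S = -2.712e-19 - 4.975e-19
Step 3: G = -7.687e-19 J

-7.687e-19


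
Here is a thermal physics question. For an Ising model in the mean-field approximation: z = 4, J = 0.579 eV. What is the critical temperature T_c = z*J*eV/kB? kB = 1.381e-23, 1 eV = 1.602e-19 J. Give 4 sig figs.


Step 1: z*J = 4*0.579 = 2.316 eV
Step 2: Convert to Joules: 2.316*1.602e-19 = 3.71e-19 J
Step 3: T_c = 3.71e-19 / 1.381e-23 = 2.687e+04 K

2.687e+04


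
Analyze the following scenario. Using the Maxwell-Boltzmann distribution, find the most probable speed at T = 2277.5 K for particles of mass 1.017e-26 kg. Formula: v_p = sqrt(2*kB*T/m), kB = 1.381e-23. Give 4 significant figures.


Step 1: Numerator = 2*kB*T = 2*1.381e-23*2277.5 = 6.29e-20
Step 2: Ratio = 6.29e-20 / 1.017e-26 = 6.185e+06
Step 3: v_p = sqrt(6.185e+06) = 2487 m/s

2487


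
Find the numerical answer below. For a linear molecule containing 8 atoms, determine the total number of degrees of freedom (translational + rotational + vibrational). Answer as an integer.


Step 1: Translational DOF = 3
Step 2: Rotational DOF (linear) = 2
Step 3: Vibrational DOF = 3*8 - 5 = 19
Step 4: Total = 3 + 2 + 19 = 24

24


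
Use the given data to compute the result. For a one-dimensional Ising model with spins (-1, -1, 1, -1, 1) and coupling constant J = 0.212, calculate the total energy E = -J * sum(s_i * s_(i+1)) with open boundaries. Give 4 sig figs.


Step 1: Nearest-neighbor products: 1, -1, -1, -1
Step 2: Sum of products = -2
Step 3: E = -0.212 * -2 = 0.424

0.424


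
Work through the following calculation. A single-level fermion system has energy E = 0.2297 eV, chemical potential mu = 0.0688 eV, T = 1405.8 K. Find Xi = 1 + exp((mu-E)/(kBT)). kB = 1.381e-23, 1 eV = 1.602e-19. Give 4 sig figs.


Step 1: (mu - E) = 0.0688 - 0.2297 = -0.1609 eV
Step 2: x = (mu-E)*eV/(kB*T) = -0.1609*1.602e-19/(1.381e-23*1405.8) = -1.328
Step 3: exp(x) = 0.2651
Step 4: Xi = 1 + 0.2651 = 1.265

1.265


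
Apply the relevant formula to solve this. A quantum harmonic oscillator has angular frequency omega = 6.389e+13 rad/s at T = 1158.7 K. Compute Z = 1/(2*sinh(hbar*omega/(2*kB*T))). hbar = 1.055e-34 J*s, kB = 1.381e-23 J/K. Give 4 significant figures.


Step 1: Compute x = hbar*omega/(kB*T) = 1.055e-34*6.389e+13/(1.381e-23*1158.7) = 0.4212
Step 2: x/2 = 0.2106
Step 3: sinh(x/2) = 0.2122
Step 4: Z = 1/(2*0.2122) = 2.357

2.357


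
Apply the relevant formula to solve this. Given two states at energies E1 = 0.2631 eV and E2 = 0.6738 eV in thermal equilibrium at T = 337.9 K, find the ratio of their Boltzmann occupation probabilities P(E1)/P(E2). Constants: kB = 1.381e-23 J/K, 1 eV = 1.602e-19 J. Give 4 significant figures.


Step 1: Compute energy difference dE = E1 - E2 = 0.2631 - 0.6738 = -0.4107 eV
Step 2: Convert to Joules: dE_J = -0.4107 * 1.602e-19 = -6.579e-20 J
Step 3: Compute exponent = -dE_J / (kB * T) = -(-6.579e-20) / (1.381e-23 * 337.9) = 14.1
Step 4: P(E1)/P(E2) = exp(14.1) = 1.328e+06

1.328e+06


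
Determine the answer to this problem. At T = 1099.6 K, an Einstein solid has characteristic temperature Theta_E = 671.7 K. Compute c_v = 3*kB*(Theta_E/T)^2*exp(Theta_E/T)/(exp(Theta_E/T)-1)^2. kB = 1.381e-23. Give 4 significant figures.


Step 1: x = Theta_E/T = 671.7/1099.6 = 0.6109
Step 2: x^2 = 0.3731
Step 3: exp(x) = 1.842
Step 4: c_v = 3*1.381e-23*0.3731*1.842/(1.842-1)^2 = 4.017e-23

4.017e-23


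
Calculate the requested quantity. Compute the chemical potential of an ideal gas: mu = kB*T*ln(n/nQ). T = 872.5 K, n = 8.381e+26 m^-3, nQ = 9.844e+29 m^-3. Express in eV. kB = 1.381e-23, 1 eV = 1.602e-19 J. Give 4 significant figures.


Step 1: n/nQ = 8.381e+26/9.844e+29 = 0.0008514
Step 2: ln(n/nQ) = -7.069
Step 3: mu = kB*T*ln(n/nQ) = 1.205e-20*-7.069 = -8.517e-20 J
Step 4: Convert to eV: -8.517e-20/1.602e-19 = -0.5317 eV

-0.5317


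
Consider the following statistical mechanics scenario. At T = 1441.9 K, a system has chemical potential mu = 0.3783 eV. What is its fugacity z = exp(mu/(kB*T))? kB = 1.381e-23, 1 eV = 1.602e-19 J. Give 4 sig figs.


Step 1: Convert mu to Joules: 0.3783*1.602e-19 = 6.06e-20 J
Step 2: kB*T = 1.381e-23*1441.9 = 1.991e-20 J
Step 3: mu/(kB*T) = 3.043
Step 4: z = exp(3.043) = 20.98

20.98


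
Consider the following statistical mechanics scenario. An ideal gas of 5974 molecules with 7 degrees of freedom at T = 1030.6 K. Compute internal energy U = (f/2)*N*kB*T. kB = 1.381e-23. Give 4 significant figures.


Step 1: f/2 = 7/2 = 3.5
Step 2: N*kB*T = 5974*1.381e-23*1030.6 = 8.503e-17
Step 3: U = 3.5 * 8.503e-17 = 2.976e-16 J

2.976e-16


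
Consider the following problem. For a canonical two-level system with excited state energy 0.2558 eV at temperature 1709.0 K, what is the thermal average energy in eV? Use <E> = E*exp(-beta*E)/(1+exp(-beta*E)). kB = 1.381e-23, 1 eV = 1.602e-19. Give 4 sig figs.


Step 1: beta*E = 0.2558*1.602e-19/(1.381e-23*1709.0) = 1.736
Step 2: exp(-beta*E) = 0.1762
Step 3: <E> = 0.2558*0.1762/(1+0.1762) = 0.03831 eV

0.03831


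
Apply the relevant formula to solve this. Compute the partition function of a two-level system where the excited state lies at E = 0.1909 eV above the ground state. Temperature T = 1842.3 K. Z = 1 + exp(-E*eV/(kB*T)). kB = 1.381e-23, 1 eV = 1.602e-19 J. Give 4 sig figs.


Step 1: Compute beta*E = E*eV/(kB*T) = 0.1909*1.602e-19/(1.381e-23*1842.3) = 1.202
Step 2: exp(-beta*E) = exp(-1.202) = 0.3006
Step 3: Z = 1 + 0.3006 = 1.301

1.301


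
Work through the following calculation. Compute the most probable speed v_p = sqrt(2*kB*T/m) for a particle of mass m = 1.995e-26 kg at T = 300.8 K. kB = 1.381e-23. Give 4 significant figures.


Step 1: Numerator = 2*kB*T = 2*1.381e-23*300.8 = 8.308e-21
Step 2: Ratio = 8.308e-21 / 1.995e-26 = 4.164e+05
Step 3: v_p = sqrt(4.164e+05) = 645.3 m/s

645.3


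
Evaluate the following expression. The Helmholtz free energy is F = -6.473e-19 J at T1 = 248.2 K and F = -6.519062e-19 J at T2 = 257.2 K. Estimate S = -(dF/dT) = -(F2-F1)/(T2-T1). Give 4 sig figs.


Step 1: dF = F2 - F1 = -6.519062e-19 - (-6.473e-19) = -4.6062e-21 J
Step 2: dT = T2 - T1 = 257.2 - 248.2 = 9 K
Step 3: S = -dF/dT = -(-4.6062e-21)/9 = 5.118e-22 J/K

5.118e-22
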